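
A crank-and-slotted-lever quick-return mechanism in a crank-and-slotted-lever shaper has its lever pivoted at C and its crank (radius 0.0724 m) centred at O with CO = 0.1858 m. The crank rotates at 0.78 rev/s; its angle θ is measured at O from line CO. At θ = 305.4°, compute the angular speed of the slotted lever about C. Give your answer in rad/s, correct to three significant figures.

1.15

ω = 4.901 rad/s (from 0.78 rev/s).
Crank pin A relative to C: A = (d + r cosθ, r sinθ); lever angle φ = atan2(r sinθ, d + r cosθ).
Differentiating tanφ: φ̇ = rω(d cosθ + r)/(d² + r² + 2dr cosθ).
d² + r² + 2dr cosθ = |CA|² = 0.0553483 m²;  d cosθ + r = +0.18003 m.
|ω_lever| = |0.0724·4.901·+0.18003| / 0.0553483 = 1.1541 rad/s.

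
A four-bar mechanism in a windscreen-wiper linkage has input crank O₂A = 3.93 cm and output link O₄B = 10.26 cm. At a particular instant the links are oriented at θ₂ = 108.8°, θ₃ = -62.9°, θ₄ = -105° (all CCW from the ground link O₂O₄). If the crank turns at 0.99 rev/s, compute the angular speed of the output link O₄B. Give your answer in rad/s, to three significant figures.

ω₂ = 6.22 rad/s (from 0.99 rev/s).
Differentiating the loop-closure r₂e^{iθ₂}+r₃e^{iθ₃}=r₁+r₄e^{iθ₄} gives r₂ω₂e^{iθ₂}+r₃ω₃e^{iθ₃}=r₄ω₄e^{iθ₄}.
Eliminating the other unknown: ω₄ = r₂ω₂ sin(θ₂−θ₃) / [r₄ sin(θ₄−θ₃)].
Numerator sine = +0.14436; denominator sine = -0.67043.
Result = 0.0393·6.22·(+0.14436) / (0.1026·(-0.67043)) = -0.51303 rad/s; magnitude 0.51303 rad/s.

0.513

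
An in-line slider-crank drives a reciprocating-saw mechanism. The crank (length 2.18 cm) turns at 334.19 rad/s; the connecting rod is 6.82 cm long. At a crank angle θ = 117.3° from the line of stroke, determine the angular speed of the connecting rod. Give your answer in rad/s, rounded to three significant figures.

51.1

ω = 334.2 rad/s
The rod makes angle φ with the slider axis where L sinφ = r sinθ; differentiating, L cosφ·φ̇ = r ω cosθ.
L cosφ = √(L² − r² sin²θ) = 0.065391 m.
|ω_rod| = r ω |cosθ| / √(L² − r² sin²θ) = 0.0218·334.2·0.45865/0.065391 = 51.099 rad/s.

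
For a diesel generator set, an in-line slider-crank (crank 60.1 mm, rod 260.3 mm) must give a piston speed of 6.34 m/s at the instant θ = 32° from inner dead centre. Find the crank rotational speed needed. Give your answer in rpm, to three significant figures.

1590

For an in-line slider-crank, |v_piston| = rω|sinθ|·[1 + r cosθ/√(L² − r² sin²θ)].
With r = 0.0601 m, L = 0.2603 m, θ = 32°: the bracketed kinematic factor |dx/dθ| = 0.038131 m.
ω = v/|dx/dθ| = 6.34/0.038131 = 166.27 rad/s.
N = 60ω/(2π) = 1587.7 rpm.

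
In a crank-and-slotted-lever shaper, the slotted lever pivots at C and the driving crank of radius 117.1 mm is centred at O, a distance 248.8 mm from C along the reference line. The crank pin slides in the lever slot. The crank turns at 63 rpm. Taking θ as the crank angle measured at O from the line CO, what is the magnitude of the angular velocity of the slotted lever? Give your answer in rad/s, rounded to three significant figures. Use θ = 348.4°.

ω = 6.597 rad/s (from 63 rpm).
Crank pin A relative to C: A = (d + r cosθ, r sinθ); lever angle φ = atan2(r sinθ, d + r cosθ).
Differentiating tanφ: φ̇ = rω(d cosθ + r)/(d² + r² + 2dr cosθ).
d² + r² + 2dr cosθ = |CA|² = 0.132693 m²;  d cosθ + r = +0.36082 m.
|ω_lever| = |0.1171·6.597·+0.36082| / 0.132693 = 2.1007 rad/s.

2.10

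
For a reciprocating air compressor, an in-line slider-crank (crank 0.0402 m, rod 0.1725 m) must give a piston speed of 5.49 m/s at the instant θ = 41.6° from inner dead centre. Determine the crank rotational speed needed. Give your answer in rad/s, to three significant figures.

For an in-line slider-crank, |v_piston| = rω|sinθ|·[1 + r cosθ/√(L² − r² sin²θ)].
With r = 0.0402 m, L = 0.1725 m, θ = 41.6°: the bracketed kinematic factor |dx/dθ| = 0.031398 m.
ω = v/|dx/dθ| = 5.49/0.031398 = 174.85 rad/s.

175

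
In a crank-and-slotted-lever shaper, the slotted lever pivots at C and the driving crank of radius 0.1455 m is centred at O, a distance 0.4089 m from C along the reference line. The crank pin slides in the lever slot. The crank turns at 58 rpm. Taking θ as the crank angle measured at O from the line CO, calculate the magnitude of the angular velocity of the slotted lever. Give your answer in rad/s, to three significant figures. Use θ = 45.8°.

1.40

ω = 6.074 rad/s (from 58 rpm).
Crank pin A relative to C: A = (d + r cosθ, r sinθ); lever angle φ = atan2(r sinθ, d + r cosθ).
Differentiating tanφ: φ̇ = rω(d cosθ + r)/(d² + r² + 2dr cosθ).
d² + r² + 2dr cosθ = |CA|² = 0.271325 m²;  d cosθ + r = +0.43057 m.
|ω_lever| = |0.1455·6.074·+0.43057| / 0.271325 = 1.4024 rad/s.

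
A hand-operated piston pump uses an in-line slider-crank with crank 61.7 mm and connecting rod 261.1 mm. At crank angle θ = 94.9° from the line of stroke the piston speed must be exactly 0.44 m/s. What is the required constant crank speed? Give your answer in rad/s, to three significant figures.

7.31

For an in-line slider-crank, |v_piston| = rω|sinθ|·[1 + r cosθ/√(L² − r² sin²θ)].
With r = 0.0617 m, L = 0.2611 m, θ = 94.9°: the bracketed kinematic factor |dx/dθ| = 0.060198 m.
ω = v/|dx/dθ| = 0.44/0.060198 = 7.3092 rad/s.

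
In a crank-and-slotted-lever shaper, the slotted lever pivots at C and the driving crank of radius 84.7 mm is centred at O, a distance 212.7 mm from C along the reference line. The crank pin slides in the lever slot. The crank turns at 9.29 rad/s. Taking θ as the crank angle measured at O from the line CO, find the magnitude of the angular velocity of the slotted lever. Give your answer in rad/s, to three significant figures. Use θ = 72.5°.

1.85

ω = 9.29 rad/s
Crank pin A relative to C: A = (d + r cosθ, r sinθ); lever angle φ = atan2(r sinθ, d + r cosθ).
Differentiating tanφ: φ̇ = rω(d cosθ + r)/(d² + r² + 2dr cosθ).
d² + r² + 2dr cosθ = |CA|² = 0.0632502 m²;  d cosθ + r = +0.14866 m.
|ω_lever| = |0.0847·9.29·+0.14866| / 0.0632502 = 1.8494 rad/s.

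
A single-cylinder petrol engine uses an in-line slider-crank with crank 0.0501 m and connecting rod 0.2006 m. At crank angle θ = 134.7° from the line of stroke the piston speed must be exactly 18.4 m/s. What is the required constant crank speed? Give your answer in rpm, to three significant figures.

For an in-line slider-crank, |v_piston| = rω|sinθ|·[1 + r cosθ/√(L² − r² sin²θ)].
With r = 0.0501 m, L = 0.2006 m, θ = 134.7°: the bracketed kinematic factor |dx/dθ| = 0.029254 m.
ω = v/|dx/dθ| = 18.4/0.029254 = 628.97 rad/s.
N = 60ω/(2π) = 6006.2 rpm.

6010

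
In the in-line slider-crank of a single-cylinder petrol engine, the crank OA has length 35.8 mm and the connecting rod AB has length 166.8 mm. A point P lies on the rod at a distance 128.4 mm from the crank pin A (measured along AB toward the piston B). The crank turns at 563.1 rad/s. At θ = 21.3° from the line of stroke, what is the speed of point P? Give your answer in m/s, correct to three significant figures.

9.50

ω = 563.1 rad/s.  Crank-pin speed |V_A| = rω = 20.159 m/s, perpendicular to OA.
Rod angle: sinφ = −(r/L) sinθ ⇒ φ = -4.472°; ω_rod = −rω cosθ/√(L²−r²sin²θ) = -112.95 rad/s.
V_P = V_A + ω_rod × AP, with AP = 0.1284 m along the rod.
Components: V_Px = −rω sinθ − a·ω_rod·sinφ = -8.4534 m/s;  V_Py = rω cosθ + a·ω_rod·cosφ = +4.3239 m/s.
|V_P| = √(V_Px² + V_Py²) = 9.4951 m/s.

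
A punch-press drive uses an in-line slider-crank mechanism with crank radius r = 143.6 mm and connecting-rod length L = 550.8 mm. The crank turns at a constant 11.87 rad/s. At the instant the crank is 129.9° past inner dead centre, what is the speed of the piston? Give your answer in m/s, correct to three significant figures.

ω = 11.87 rad/s
For an in-line slider-crank, x = r cosθ + √(L² − r² sin²θ), so v = −rω sinθ·[1 + r cosθ/√(L² − r² sin²θ)].
With r = 0.1436 m, L = 0.5508 m, θ = 129.9°: √(L² − r² sin²θ) = 0.53967 m.
v = −0.1436·11.87·0.76717·[1 + 0.1436·-0.64145/0.53967] = -1.0845 m/s.
|v| = 1.0845 m/s.

1.08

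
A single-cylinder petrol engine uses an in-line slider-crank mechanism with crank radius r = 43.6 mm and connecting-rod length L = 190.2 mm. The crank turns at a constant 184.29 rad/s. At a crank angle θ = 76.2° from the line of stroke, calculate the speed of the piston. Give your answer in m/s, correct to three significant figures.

ω = 184.3 rad/s
For an in-line slider-crank, x = r cosθ + √(L² − r² sin²θ), so v = −rω sinθ·[1 + r cosθ/√(L² − r² sin²θ)].
With r = 0.0436 m, L = 0.1902 m, θ = 76.2°: √(L² − r² sin²θ) = 0.18543 m.
v = −0.0436·184.3·0.97113·[1 + 0.0436·0.23853/0.18543] = -8.2408 m/s.
|v| = 8.2408 m/s.

8.24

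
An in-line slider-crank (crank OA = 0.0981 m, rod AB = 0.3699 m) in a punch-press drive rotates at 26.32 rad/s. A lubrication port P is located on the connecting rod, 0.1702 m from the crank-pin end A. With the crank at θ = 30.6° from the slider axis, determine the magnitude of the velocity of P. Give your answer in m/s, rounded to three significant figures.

ω = 26.32 rad/s.  Crank-pin speed |V_A| = rω = 2.582 m/s, perpendicular to OA.
Rod angle: sinφ = −(r/L) sinθ ⇒ φ = -7.759°; ω_rod = −rω cosθ/√(L²−r²sin²θ) = -6.0637 rad/s.
V_P = V_A + ω_rod × AP, with AP = 0.1702 m along the rod.
Components: V_Px = −rω sinθ − a·ω_rod·sinφ = -1.4537 m/s;  V_Py = rω cosθ + a·ω_rod·cosφ = +1.1998 m/s.
|V_P| = √(V_Px² + V_Py²) = 1.8849 m/s.

1.88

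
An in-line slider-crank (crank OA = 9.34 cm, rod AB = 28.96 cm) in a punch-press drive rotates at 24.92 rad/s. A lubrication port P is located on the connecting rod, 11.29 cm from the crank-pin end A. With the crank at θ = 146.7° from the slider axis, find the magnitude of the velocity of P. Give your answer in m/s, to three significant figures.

1.65

ω = 24.92 rad/s.  Crank-pin speed |V_A| = rω = 2.3275 m/s, perpendicular to OA.
Rod angle: sinφ = −(r/L) sinθ ⇒ φ = -10.199°; ω_rod = −rω cosθ/√(L²−r²sin²θ) = +6.8253 rad/s.
V_P = V_A + ω_rod × AP, with AP = 0.1129 m along the rod.
Components: V_Px = −rω sinθ − a·ω_rod·sinφ = -1.1414 m/s;  V_Py = rω cosθ + a·ω_rod·cosφ = -1.187 m/s.
|V_P| = √(V_Px² + V_Py²) = 1.6467 m/s.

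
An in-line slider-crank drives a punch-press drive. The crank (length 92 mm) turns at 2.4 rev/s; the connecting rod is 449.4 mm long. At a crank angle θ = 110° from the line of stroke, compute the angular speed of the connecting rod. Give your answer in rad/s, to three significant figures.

1.08

ω = 15.08 rad/s (converted from 2.4 rev/s).
The rod makes angle φ with the slider axis where L sinφ = r sinθ; differentiating, L cosφ·φ̇ = r ω cosθ.
L cosφ = √(L² − r² sin²θ) = 0.44101 m.
|ω_rod| = r ω |cosθ| / √(L² − r² sin²θ) = 0.092·15.08·0.34202/0.44101 = 1.0759 rad/s.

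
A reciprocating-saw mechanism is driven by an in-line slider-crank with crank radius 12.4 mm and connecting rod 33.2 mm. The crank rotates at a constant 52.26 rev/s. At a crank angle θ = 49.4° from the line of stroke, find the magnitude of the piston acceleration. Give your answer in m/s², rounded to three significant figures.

ω = 2π·52.3 = 328.4 rad/s
x(θ) = r cosθ + √(L² − r² sin²θ); with ω constant, a = ω²·d²x/dθ².
d²x/dθ² = −r cosθ − r²(cos2θ)/√u − r⁴ sin²2θ/(4u^{3/2}),  u = L² − r² sin²θ = 0.0010136 m².
Substituting r = 0.0124 m, L = 0.0332 m, θ = 49.4°: d²x/dθ² = -0.0075096 m.
a = ω²·d²x/dθ² = (328.4)²·(-0.0075096) = -809.69 m/s²;  |a| = 809.69 m/s².

810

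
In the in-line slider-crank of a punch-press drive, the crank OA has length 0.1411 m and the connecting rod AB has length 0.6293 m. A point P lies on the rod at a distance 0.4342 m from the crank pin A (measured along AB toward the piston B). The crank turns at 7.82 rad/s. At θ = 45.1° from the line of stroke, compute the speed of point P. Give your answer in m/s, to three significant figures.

ω = 7.82 rad/s.  Crank-pin speed |V_A| = rω = 1.1034 m/s, perpendicular to OA.
Rod angle: sinφ = −(r/L) sinθ ⇒ φ = -9.139°; ω_rod = −rω cosθ/√(L²−r²sin²θ) = -1.2536 rad/s.
V_P = V_A + ω_rod × AP, with AP = 0.4342 m along the rod.
Components: V_Px = −rω sinθ − a·ω_rod·sinφ = -0.86803 m/s;  V_Py = rω cosθ + a·ω_rod·cosφ = +0.24147 m/s.
|V_P| = √(V_Px² + V_Py²) = 0.90099 m/s.

0.901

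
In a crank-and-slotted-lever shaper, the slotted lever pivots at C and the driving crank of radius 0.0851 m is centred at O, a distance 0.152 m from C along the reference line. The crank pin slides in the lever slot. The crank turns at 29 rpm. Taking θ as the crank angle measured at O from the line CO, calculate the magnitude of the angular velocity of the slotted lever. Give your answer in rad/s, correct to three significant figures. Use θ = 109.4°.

ω = 3.037 rad/s (from 29 rpm).
Crank pin A relative to C: A = (d + r cosθ, r sinθ); lever angle φ = atan2(r sinθ, d + r cosθ).
Differentiating tanφ: φ̇ = rω(d cosθ + r)/(d² + r² + 2dr cosθ).
d² + r² + 2dr cosθ = |CA|² = 0.0217529 m²;  d cosθ + r = +0.034612 m.
|ω_lever| = |0.0851·3.037·+0.034612| / 0.0217529 = 0.41121 rad/s.

0.411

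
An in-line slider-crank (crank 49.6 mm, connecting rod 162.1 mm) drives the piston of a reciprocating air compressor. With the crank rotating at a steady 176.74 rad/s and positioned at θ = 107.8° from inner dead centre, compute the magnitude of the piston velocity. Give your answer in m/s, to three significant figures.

7.53

ω = 176.7 rad/s
For an in-line slider-crank, x = r cosθ + √(L² − r² sin²θ), so v = −rω sinθ·[1 + r cosθ/√(L² − r² sin²θ)].
With r = 0.0496 m, L = 0.1621 m, θ = 107.8°: √(L² − r² sin²θ) = 0.15507 m.
v = −0.0496·176.7·0.95213·[1 + 0.0496·-0.30570/0.15507] = -7.5305 m/s.
|v| = 7.5305 m/s.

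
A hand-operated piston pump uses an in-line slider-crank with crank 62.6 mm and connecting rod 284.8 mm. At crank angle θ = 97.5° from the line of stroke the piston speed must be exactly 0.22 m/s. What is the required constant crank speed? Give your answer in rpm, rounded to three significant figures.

For an in-line slider-crank, |v_piston| = rω|sinθ|·[1 + r cosθ/√(L² − r² sin²θ)].
With r = 0.0626 m, L = 0.2848 m, θ = 97.5°: the bracketed kinematic factor |dx/dθ| = 0.06024 m.
ω = v/|dx/dθ| = 0.22/0.06024 = 3.6521 rad/s.
N = 60ω/(2π) = 34.875 rpm.

34.9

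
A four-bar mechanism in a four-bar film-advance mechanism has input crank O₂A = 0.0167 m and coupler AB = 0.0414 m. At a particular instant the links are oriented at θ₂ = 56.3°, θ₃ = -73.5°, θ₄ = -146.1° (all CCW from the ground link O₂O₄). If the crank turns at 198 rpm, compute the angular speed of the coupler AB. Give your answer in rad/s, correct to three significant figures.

ω₂ = 20.73 rad/s (from 198 rpm).
Differentiating the loop-closure r₂e^{iθ₂}+r₃e^{iθ₃}=r₁+r₄e^{iθ₄} gives r₂ω₂e^{iθ₂}+r₃ω₃e^{iθ₃}=r₄ω₄e^{iθ₄}.
Eliminating the other unknown: ω₃ = r₂ω₂ sin(θ₄−θ₂) / [r₃ sin(θ₃−θ₄)].
Numerator sine = +0.38107; denominator sine = +0.95424.
Result = 0.0167·20.73·(+0.38107) / (0.0414·(+0.95424)) = +3.3401 rad/s; magnitude 3.3401 rad/s.

3.34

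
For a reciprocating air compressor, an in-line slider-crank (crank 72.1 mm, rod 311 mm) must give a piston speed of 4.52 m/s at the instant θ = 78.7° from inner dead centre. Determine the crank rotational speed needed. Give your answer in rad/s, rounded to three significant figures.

61.1

For an in-line slider-crank, |v_piston| = rω|sinθ|·[1 + r cosθ/√(L² − r² sin²θ)].
With r = 0.0721 m, L = 0.311 m, θ = 78.7°: the bracketed kinematic factor |dx/dθ| = 0.074 m.
ω = v/|dx/dθ| = 4.52/0.074 = 61.081 rad/s.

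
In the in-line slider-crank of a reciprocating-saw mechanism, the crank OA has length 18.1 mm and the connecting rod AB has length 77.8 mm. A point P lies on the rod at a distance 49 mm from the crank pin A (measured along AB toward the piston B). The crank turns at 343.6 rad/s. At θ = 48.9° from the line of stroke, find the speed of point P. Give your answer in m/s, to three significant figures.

5.36

ω = 343.6 rad/s.  Crank-pin speed |V_A| = rω = 6.2192 m/s, perpendicular to OA.
Rod angle: sinφ = −(r/L) sinθ ⇒ φ = -10.097°; ω_rod = −rω cosθ/√(L²−r²sin²θ) = -53.376 rad/s.
V_P = V_A + ω_rod × AP, with AP = 0.049 m along the rod.
Components: V_Px = −rω sinθ − a·ω_rod·sinφ = -5.1451 m/s;  V_Py = rω cosθ + a·ω_rod·cosφ = +1.5134 m/s.
|V_P| = √(V_Px² + V_Py²) = 5.363 m/s.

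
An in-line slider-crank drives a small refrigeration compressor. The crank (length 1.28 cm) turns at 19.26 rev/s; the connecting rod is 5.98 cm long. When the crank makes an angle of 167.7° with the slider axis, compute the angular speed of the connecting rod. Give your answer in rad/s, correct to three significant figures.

25.3

ω = 121 rad/s (converted from 19.26 rev/s).
The rod makes angle φ with the slider axis where L sinφ = r sinθ; differentiating, L cosφ·φ̇ = r ω cosθ.
L cosφ = √(L² − r² sin²θ) = 0.059738 m.
|ω_rod| = r ω |cosθ| / √(L² − r² sin²θ) = 0.0128·121·0.97705/0.059738 = 25.334 rad/s.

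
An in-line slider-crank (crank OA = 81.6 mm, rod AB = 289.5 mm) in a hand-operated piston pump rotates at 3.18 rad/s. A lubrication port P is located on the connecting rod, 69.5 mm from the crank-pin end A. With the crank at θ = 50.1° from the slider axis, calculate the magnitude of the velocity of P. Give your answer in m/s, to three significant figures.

ω = 3.18 rad/s.  Crank-pin speed |V_A| = rω = 0.25949 m/s, perpendicular to OA.
Rod angle: sinφ = −(r/L) sinθ ⇒ φ = -12.488°; ω_rod = −rω cosθ/√(L²−r²sin²θ) = -0.58888 rad/s.
V_P = V_A + ω_rod × AP, with AP = 0.0695 m along the rod.
Components: V_Px = −rω sinθ − a·ω_rod·sinφ = -0.20792 m/s;  V_Py = rω cosθ + a·ω_rod·cosφ = +0.12649 m/s.
|V_P| = √(V_Px² + V_Py²) = 0.24337 m/s.

0.243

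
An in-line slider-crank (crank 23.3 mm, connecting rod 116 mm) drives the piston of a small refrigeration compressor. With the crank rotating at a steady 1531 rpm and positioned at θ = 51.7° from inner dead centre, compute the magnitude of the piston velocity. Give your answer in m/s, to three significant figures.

3.30

ω = 2π·1531/60 = 160.3 rad/s
For an in-line slider-crank, x = r cosθ + √(L² − r² sin²θ), so v = −rω sinθ·[1 + r cosθ/√(L² − r² sin²θ)].
With r = 0.0233 m, L = 0.116 m, θ = 51.7°: √(L² − r² sin²θ) = 0.11455 m.
v = −0.0233·160.3·0.78478·[1 + 0.0233·0.61978/0.11455] = -3.3012 m/s.
|v| = 3.3012 m/s.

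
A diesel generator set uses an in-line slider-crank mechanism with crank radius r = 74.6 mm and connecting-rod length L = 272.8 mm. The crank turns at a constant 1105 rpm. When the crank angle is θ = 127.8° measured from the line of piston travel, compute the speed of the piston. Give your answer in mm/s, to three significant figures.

5650

ω = 2π·1105/60 = 115.7 rad/s
For an in-line slider-crank, x = r cosθ + √(L² − r² sin²θ), so v = −rω sinθ·[1 + r cosθ/√(L² − r² sin²θ)].
With r = 0.0746 m, L = 0.2728 m, θ = 127.8°: √(L² − r² sin²θ) = 0.26636 m.
v = −0.0746·115.7·0.79016·[1 + 0.0746·-0.61291/0.26636] = -5.65 m/s.
|v| = 5.65 m/s = 5650 mm/s.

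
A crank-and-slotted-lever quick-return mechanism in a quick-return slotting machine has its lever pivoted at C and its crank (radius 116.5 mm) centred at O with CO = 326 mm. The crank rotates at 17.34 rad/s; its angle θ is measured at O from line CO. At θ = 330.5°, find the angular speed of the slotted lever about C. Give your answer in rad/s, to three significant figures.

4.35

ω = 17.34 rad/s
Crank pin A relative to C: A = (d + r cosθ, r sinθ); lever angle φ = atan2(r sinθ, d + r cosθ).
Differentiating tanφ: φ̇ = rω(d cosθ + r)/(d² + r² + 2dr cosθ).
d² + r² + 2dr cosθ = |CA|² = 0.185959 m²;  d cosθ + r = +0.40024 m.
|ω_lever| = |0.1165·17.34·+0.40024| / 0.185959 = 4.3479 rad/s.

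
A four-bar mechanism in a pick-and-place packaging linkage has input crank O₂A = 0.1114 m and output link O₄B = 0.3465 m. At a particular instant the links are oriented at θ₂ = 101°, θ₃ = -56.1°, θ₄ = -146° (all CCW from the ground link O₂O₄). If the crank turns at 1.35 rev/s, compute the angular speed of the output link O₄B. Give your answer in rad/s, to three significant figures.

1.06

ω₂ = 8.482 rad/s (from 1.35 rev/s).
Differentiating the loop-closure r₂e^{iθ₂}+r₃e^{iθ₃}=r₁+r₄e^{iθ₄} gives r₂ω₂e^{iθ₂}+r₃ω₃e^{iθ₃}=r₄ω₄e^{iθ₄}.
Eliminating the other unknown: ω₄ = r₂ω₂ sin(θ₂−θ₃) / [r₄ sin(θ₄−θ₃)].
Numerator sine = +0.38912; denominator sine = -1.00000.
Result = 0.1114·8.482·(+0.38912) / (0.3465·(-1.00000)) = -1.0612 rad/s; magnitude 1.0612 rad/s.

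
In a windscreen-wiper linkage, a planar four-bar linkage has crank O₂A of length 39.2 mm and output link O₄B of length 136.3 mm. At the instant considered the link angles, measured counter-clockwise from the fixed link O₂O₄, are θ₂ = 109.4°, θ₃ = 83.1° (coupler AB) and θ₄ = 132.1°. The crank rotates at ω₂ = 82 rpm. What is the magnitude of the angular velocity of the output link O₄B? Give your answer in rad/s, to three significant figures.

1.45

ω₂ = 8.587 rad/s (from 82 rpm).
Differentiating the loop-closure r₂e^{iθ₂}+r₃e^{iθ₃}=r₁+r₄e^{iθ₄} gives r₂ω₂e^{iθ₂}+r₃ω₃e^{iθ₃}=r₄ω₄e^{iθ₄}.
Eliminating the other unknown: ω₄ = r₂ω₂ sin(θ₂−θ₃) / [r₄ sin(θ₄−θ₃)].
Numerator sine = +0.44307; denominator sine = +0.75471.
Result = 0.0392·8.587·(+0.44307) / (0.1363·(+0.75471)) = +1.4499 rad/s; magnitude 1.4499 rad/s.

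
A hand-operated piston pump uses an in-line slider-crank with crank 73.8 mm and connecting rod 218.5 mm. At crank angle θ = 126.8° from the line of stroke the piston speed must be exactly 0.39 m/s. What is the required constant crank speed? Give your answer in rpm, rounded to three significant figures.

79.8

For an in-line slider-crank, |v_piston| = rω|sinθ|·[1 + r cosθ/√(L² − r² sin²θ)].
With r = 0.0738 m, L = 0.2185 m, θ = 126.8°: the bracketed kinematic factor |dx/dθ| = 0.046675 m.
ω = v/|dx/dθ| = 0.39/0.046675 = 8.3557 rad/s.
N = 60ω/(2π) = 79.791 rpm.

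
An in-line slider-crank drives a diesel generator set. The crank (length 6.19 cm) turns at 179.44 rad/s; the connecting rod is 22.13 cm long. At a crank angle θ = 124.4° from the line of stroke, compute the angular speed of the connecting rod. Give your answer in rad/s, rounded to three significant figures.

29.1

ω = 179.4 rad/s
The rod makes angle φ with the slider axis where L sinφ = r sinθ; differentiating, L cosφ·φ̇ = r ω cosθ.
L cosφ = √(L² − r² sin²θ) = 0.21533 m.
|ω_rod| = r ω |cosθ| / √(L² − r² sin²θ) = 0.0619·179.4·0.56497/0.21533 = 29.143 rad/s.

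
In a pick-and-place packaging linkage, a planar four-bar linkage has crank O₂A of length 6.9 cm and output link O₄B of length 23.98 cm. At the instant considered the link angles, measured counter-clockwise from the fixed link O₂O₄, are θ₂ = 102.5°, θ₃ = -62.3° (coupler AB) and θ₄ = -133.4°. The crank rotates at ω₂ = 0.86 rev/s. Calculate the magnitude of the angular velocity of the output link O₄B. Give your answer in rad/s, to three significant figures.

ω₂ = 5.404 rad/s (from 0.86 rev/s).
Differentiating the loop-closure r₂e^{iθ₂}+r₃e^{iθ₃}=r₁+r₄e^{iθ₄} gives r₂ω₂e^{iθ₂}+r₃ω₃e^{iθ₃}=r₄ω₄e^{iθ₄}.
Eliminating the other unknown: ω₄ = r₂ω₂ sin(θ₂−θ₃) / [r₄ sin(θ₄−θ₃)].
Numerator sine = +0.26219; denominator sine = -0.94609.
Result = 0.069·5.404·(+0.26219) / (0.2398·(-0.94609)) = -0.43089 rad/s; magnitude 0.43089 rad/s.

0.431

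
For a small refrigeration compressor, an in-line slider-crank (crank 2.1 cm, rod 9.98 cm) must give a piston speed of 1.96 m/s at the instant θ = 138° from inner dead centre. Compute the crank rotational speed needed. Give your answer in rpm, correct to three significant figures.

For an in-line slider-crank, |v_piston| = rω|sinθ|·[1 + r cosθ/√(L² − r² sin²θ)].
With r = 0.021 m, L = 0.0998 m, θ = 138°: the bracketed kinematic factor |dx/dθ| = 0.011832 m.
ω = v/|dx/dθ| = 1.96/0.011832 = 165.65 rad/s.
N = 60ω/(2π) = 1581.8 rpm.

1580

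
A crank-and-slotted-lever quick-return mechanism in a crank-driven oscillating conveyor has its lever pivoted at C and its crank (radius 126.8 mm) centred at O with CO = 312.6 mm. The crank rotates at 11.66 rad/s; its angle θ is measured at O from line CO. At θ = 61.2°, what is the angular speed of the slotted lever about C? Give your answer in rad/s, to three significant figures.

2.70

ω = 11.66 rad/s
Crank pin A relative to C: A = (d + r cosθ, r sinθ); lever angle φ = atan2(r sinθ, d + r cosθ).
Differentiating tanφ: φ̇ = rω(d cosθ + r)/(d² + r² + 2dr cosθ).
d² + r² + 2dr cosθ = |CA|² = 0.151988 m²;  d cosθ + r = +0.2774 m.
|ω_lever| = |0.1268·11.66·+0.2774| / 0.151988 = 2.6984 rad/s.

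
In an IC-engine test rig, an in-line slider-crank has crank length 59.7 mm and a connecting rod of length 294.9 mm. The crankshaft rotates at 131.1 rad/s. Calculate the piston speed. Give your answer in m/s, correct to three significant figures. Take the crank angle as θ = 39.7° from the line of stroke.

5.78

ω = 131.1 rad/s
For an in-line slider-crank, x = r cosθ + √(L² − r² sin²θ), so v = −rω sinθ·[1 + r cosθ/√(L² − r² sin²θ)].
With r = 0.0597 m, L = 0.2949 m, θ = 39.7°: √(L² − r² sin²θ) = 0.29242 m.
v = −0.0597·131.1·0.63877·[1 + 0.0597·0.76940/0.29242] = -5.7847 m/s.
|v| = 5.7847 m/s.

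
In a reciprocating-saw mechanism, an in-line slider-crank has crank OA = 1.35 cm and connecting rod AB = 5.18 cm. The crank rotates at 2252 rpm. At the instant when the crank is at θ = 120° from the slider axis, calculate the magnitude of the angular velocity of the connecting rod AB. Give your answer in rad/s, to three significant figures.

31.5

ω = 235.8 rad/s (converted from 2252 rpm).
The rod makes angle φ with the slider axis where L sinφ = r sinθ; differentiating, L cosφ·φ̇ = r ω cosθ.
L cosφ = √(L² − r² sin²θ) = 0.050463 m.
|ω_rod| = r ω |cosθ| / √(L² − r² sin²θ) = 0.0135·235.8·0.50000/0.050463 = 31.545 rad/s.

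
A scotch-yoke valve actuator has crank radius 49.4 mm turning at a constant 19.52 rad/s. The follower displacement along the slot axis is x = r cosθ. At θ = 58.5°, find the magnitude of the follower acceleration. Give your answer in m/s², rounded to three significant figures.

ω = 19.52 rad/s
x = r cosθ ⇒ ẍ = −rω² cosθ (ω constant).
|a| = rω²|cosθ| = 0.0494·(19.52)²·|cos 58.5°| = 9.8349 m/s².

9.83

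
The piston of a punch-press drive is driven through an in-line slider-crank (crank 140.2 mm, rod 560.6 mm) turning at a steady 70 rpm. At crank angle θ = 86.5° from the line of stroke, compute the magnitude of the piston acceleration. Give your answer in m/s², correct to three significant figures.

ω = 2π·70/60 = 7.33 rad/s
x(θ) = r cosθ + √(L² − r² sin²θ); with ω constant, a = ω²·d²x/dθ².
d²x/dθ² = −r cosθ − r²(cos2θ)/√u − r⁴ sin²2θ/(4u^{3/2}),  u = L² − r² sin²θ = 0.29469 m².
Substituting r = 0.1402 m, L = 0.5606 m, θ = 86.5°: d²x/dθ² = +0.027371 m.
a = ω²·d²x/dθ² = (7.33)²·(+0.027371) = +1.4708 m/s²;  |a| = 1.4708 m/s².

1.47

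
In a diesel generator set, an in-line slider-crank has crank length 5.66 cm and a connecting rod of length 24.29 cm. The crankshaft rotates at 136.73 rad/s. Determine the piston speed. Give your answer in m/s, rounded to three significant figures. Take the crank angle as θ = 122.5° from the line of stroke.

ω = 136.7 rad/s
For an in-line slider-crank, x = r cosθ + √(L² − r² sin²θ), so v = −rω sinθ·[1 + r cosθ/√(L² − r² sin²θ)].
With r = 0.0566 m, L = 0.2429 m, θ = 122.5°: √(L² − r² sin²θ) = 0.23816 m.
v = −0.0566·136.7·0.84339·[1 + 0.0566·-0.53730/0.23816] = -5.6935 m/s.
|v| = 5.6935 m/s.

5.69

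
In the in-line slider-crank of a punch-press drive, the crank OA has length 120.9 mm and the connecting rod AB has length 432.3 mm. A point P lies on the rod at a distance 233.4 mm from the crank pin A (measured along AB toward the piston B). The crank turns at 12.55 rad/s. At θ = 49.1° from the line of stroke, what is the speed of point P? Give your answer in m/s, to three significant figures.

ω = 12.55 rad/s.  Crank-pin speed |V_A| = rω = 1.5173 m/s, perpendicular to OA.
Rod angle: sinφ = −(r/L) sinθ ⇒ φ = -12.204°; ω_rod = −rω cosθ/√(L²−r²sin²θ) = -2.3512 rad/s.
V_P = V_A + ω_rod × AP, with AP = 0.2334 m along the rod.
Components: V_Px = −rω sinθ − a·ω_rod·sinφ = -1.2629 m/s;  V_Py = rω cosθ + a·ω_rod·cosφ = +0.45708 m/s.
|V_P| = √(V_Px² + V_Py²) = 1.343 m/s.

1.34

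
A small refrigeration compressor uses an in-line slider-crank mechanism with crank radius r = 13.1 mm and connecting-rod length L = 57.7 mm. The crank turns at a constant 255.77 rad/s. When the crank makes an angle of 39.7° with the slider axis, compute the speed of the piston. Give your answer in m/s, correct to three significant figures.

ω = 255.8 rad/s
For an in-line slider-crank, x = r cosθ + √(L² − r² sin²θ), so v = −rω sinθ·[1 + r cosθ/√(L² − r² sin²θ)].
With r = 0.0131 m, L = 0.0577 m, θ = 39.7°: √(L² − r² sin²θ) = 0.05709 m.
v = −0.0131·255.8·0.63877·[1 + 0.0131·0.76940/0.05709] = -2.5181 m/s.
|v| = 2.5181 m/s.

2.52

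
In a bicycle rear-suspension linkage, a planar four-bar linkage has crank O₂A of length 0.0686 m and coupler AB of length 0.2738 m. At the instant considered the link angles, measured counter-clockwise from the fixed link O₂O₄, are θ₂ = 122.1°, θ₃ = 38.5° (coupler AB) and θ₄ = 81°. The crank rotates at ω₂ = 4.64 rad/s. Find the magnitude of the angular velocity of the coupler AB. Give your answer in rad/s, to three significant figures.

1.13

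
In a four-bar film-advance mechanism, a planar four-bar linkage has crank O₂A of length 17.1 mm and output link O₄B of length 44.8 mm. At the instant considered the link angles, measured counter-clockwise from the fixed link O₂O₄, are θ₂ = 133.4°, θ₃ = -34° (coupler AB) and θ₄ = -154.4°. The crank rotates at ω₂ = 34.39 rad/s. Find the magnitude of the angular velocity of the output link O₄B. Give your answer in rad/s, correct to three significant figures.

ω₂ = 34.39 rad/s
Differentiating the loop-closure r₂e^{iθ₂}+r₃e^{iθ₃}=r₁+r₄e^{iθ₄} gives r₂ω₂e^{iθ₂}+r₃ω₃e^{iθ₃}=r₄ω₄e^{iθ₄}.
Eliminating the other unknown: ω₄ = r₂ω₂ sin(θ₂−θ₃) / [r₄ sin(θ₄−θ₃)].
Numerator sine = +0.21814; denominator sine = -0.86251.
Result = 0.0171·34.39·(+0.21814) / (0.0448·(-0.86251)) = -3.3199 rad/s; magnitude 3.3199 rad/s.

3.32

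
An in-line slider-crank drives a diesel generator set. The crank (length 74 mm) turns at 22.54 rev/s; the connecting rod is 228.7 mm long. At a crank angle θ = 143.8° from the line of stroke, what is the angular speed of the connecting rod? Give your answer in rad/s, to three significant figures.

ω = 141.6 rad/s (converted from 22.54 rev/s).
The rod makes angle φ with the slider axis where L sinφ = r sinθ; differentiating, L cosφ·φ̇ = r ω cosθ.
L cosφ = √(L² − r² sin²θ) = 0.22449 m.
|ω_rod| = r ω |cosθ| / √(L² − r² sin²θ) = 0.074·141.6·0.80696/0.22449 = 37.673 rad/s.

37.7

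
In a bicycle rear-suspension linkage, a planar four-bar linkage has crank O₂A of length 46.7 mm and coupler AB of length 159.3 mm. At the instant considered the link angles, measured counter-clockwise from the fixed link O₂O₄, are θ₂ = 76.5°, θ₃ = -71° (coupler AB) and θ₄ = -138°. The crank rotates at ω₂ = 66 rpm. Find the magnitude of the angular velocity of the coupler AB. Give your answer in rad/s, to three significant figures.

1.25

ω₂ = 6.912 rad/s (from 66 rpm).
Differentiating the loop-closure r₂e^{iθ₂}+r₃e^{iθ₃}=r₁+r₄e^{iθ₄} gives r₂ω₂e^{iθ₂}+r₃ω₃e^{iθ₃}=r₄ω₄e^{iθ₄}.
Eliminating the other unknown: ω₃ = r₂ω₂ sin(θ₄−θ₂) / [r₃ sin(θ₃−θ₄)].
Numerator sine = +0.56641; denominator sine = +0.92050.
Result = 0.0467·6.912·(+0.56641) / (0.1593·(+0.92050)) = +1.2467 rad/s; magnitude 1.2467 rad/s.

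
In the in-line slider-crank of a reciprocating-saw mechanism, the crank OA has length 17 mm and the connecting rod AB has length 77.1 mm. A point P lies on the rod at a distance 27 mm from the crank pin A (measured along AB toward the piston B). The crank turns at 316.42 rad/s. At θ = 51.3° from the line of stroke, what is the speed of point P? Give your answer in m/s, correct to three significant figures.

ω = 316.4 rad/s.  Crank-pin speed |V_A| = rω = 5.3791 m/s, perpendicular to OA.
Rod angle: sinφ = −(r/L) sinθ ⇒ φ = -9.909°; ω_rod = −rω cosθ/√(L²−r²sin²θ) = -44.283 rad/s.
V_P = V_A + ω_rod × AP, with AP = 0.027 m along the rod.
Components: V_Px = −rω sinθ − a·ω_rod·sinφ = -4.4038 m/s;  V_Py = rω cosθ + a·ω_rod·cosφ = +2.1855 m/s.
|V_P| = √(V_Px² + V_Py²) = 4.9163 m/s.

4.92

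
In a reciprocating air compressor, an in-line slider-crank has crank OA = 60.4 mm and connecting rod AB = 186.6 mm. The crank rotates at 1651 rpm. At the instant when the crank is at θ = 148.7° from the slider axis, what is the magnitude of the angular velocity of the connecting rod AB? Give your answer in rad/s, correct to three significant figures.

48.5

ω = 172.9 rad/s (converted from 1651 rpm).
The rod makes angle φ with the slider axis where L sinφ = r sinθ; differentiating, L cosφ·φ̇ = r ω cosθ.
L cosφ = √(L² − r² sin²θ) = 0.18394 m.
|ω_rod| = r ω |cosθ| / √(L² − r² sin²θ) = 0.0604·172.9·0.85446/0.18394 = 48.509 rad/s.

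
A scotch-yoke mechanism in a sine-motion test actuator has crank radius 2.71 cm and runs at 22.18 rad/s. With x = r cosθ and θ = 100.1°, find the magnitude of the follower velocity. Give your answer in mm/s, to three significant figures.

ω = 22.18 rad/s
x = r cosθ ⇒ ẋ = −rω sinθ.
|v| = rω|sinθ| = 0.0271·22.18·|sin 100.1°| = 0.59176 m/s = 591.76 mm/s.

592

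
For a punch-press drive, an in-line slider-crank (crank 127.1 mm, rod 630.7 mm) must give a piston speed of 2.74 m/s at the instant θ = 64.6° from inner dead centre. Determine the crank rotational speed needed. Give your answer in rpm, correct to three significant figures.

209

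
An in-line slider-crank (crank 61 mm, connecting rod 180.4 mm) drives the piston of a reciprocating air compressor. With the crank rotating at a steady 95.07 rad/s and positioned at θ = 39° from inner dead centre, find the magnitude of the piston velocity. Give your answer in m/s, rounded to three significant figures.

4.63

ω = 95.07 rad/s
For an in-line slider-crank, x = r cosθ + √(L² − r² sin²θ), so v = −rω sinθ·[1 + r cosθ/√(L² − r² sin²θ)].
With r = 0.061 m, L = 0.1804 m, θ = 39°: √(L² − r² sin²θ) = 0.17627 m.
v = −0.061·95.07·0.62932·[1 + 0.061·0.77715/0.17627] = -4.6311 m/s.
|v| = 4.6311 m/s.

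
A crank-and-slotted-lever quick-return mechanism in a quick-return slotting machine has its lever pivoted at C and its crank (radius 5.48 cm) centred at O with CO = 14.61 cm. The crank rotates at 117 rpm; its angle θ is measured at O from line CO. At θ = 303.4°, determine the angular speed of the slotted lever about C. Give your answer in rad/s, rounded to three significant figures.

2.74

ω = 12.25 rad/s (from 117 rpm).
Crank pin A relative to C: A = (d + r cosθ, r sinθ); lever angle φ = atan2(r sinθ, d + r cosθ).
Differentiating tanφ: φ̇ = rω(d cosθ + r)/(d² + r² + 2dr cosθ).
d² + r² + 2dr cosθ = |CA|² = 0.0331629 m²;  d cosθ + r = +0.13523 m.
|ω_lever| = |0.0548·12.25·+0.13523| / 0.0331629 = 2.7378 rad/s.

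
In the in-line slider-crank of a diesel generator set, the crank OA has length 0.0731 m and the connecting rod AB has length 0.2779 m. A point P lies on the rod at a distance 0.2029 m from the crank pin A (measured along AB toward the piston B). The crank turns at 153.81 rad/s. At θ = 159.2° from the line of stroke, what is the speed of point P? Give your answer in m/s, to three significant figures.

ω = 153.8 rad/s.  Crank-pin speed |V_A| = rω = 11.244 m/s, perpendicular to OA.
Rod angle: sinφ = −(r/L) sinθ ⇒ φ = -5.360°; ω_rod = −rω cosθ/√(L²−r²sin²θ) = +37.988 rad/s.
V_P = V_A + ω_rod × AP, with AP = 0.2029 m along the rod.
Components: V_Px = −rω sinθ − a·ω_rod·sinφ = -3.2727 m/s;  V_Py = rω cosθ + a·ω_rod·cosφ = -2.8366 m/s.
|V_P| = √(V_Px² + V_Py²) = 4.3309 m/s.

4.33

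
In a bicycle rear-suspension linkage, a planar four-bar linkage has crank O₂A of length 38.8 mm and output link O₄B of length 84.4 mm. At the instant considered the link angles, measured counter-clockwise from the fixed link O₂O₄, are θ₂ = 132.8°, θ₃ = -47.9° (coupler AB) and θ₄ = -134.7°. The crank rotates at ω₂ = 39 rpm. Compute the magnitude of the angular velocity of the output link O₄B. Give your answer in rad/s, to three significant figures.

0.0230

ω₂ = 4.084 rad/s (from 39 rpm).
Differentiating the loop-closure r₂e^{iθ₂}+r₃e^{iθ₃}=r₁+r₄e^{iθ₄} gives r₂ω₂e^{iθ₂}+r₃ω₃e^{iθ₃}=r₄ω₄e^{iθ₄}.
Eliminating the other unknown: ω₄ = r₂ω₂ sin(θ₂−θ₃) / [r₄ sin(θ₄−θ₃)].
Numerator sine = -0.01222; denominator sine = -0.99844.
Result = 0.0388·4.084·(-0.01222) / (0.0844·(-0.99844)) = +0.022973 rad/s; magnitude 0.022973 rad/s.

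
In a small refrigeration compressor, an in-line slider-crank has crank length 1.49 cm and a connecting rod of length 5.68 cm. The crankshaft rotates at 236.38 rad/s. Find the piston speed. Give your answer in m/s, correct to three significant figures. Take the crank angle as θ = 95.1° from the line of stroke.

ω = 236.4 rad/s
For an in-line slider-crank, x = r cosθ + √(L² − r² sin²θ), so v = −rω sinθ·[1 + r cosθ/√(L² − r² sin²θ)].
With r = 0.0149 m, L = 0.0568 m, θ = 95.1°: √(L² − r² sin²θ) = 0.054827 m.
v = −0.0149·236.4·0.99604·[1 + 0.0149·-0.08889/0.054827] = -3.4234 m/s.
|v| = 3.4234 m/s.

3.42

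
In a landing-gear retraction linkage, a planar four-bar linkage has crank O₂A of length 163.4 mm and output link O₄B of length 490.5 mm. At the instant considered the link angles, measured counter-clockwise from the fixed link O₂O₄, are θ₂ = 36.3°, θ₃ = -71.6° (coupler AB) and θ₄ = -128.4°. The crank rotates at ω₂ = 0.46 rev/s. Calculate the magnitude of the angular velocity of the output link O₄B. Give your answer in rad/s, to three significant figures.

1.09

ω₂ = 2.89 rad/s (from 0.46 rev/s).
Differentiating the loop-closure r₂e^{iθ₂}+r₃e^{iθ₃}=r₁+r₄e^{iθ₄} gives r₂ω₂e^{iθ₂}+r₃ω₃e^{iθ₃}=r₄ω₄e^{iθ₄}.
Eliminating the other unknown: ω₄ = r₂ω₂ sin(θ₂−θ₃) / [r₄ sin(θ₄−θ₃)].
Numerator sine = +0.95159; denominator sine = -0.83676.
Result = 0.1634·2.89·(+0.95159) / (0.4905·(-0.83676)) = -1.095 rad/s; magnitude 1.095 rad/s.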